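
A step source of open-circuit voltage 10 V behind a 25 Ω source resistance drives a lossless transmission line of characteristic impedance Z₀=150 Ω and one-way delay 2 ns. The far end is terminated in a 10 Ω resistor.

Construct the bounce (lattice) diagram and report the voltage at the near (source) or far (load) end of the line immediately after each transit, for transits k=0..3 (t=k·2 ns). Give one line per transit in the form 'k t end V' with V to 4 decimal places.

0 0 source 8.5714
1 2 load 1.0714
2 4 source 6.4286
3 6 load 1.7411

Γ_L=-0.875000, Γ_S=-0.714286; launch V₁=10·150/175=8.571429
k=0 src: V=8.5714
k=1 load: inc=8.571429, refl=8.571429·-0.875000=-7.5000; V=0.000000+8.571429+-7.500000=1.0714
k=2 src: inc=-7.500000, refl=-7.500000·-0.714286=5.3571; V=8.571429+-7.500000+5.357143=6.4286
k=3 load: inc=5.357143, refl=5.357143·-0.875000=-4.6875; V=1.071429+5.357143+-4.687500=1.7411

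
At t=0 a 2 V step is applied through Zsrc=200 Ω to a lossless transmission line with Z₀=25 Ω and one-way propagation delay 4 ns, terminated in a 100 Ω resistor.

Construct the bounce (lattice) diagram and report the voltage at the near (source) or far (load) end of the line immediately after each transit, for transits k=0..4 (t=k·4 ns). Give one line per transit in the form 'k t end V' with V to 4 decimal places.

0 0 source 0.2222
1 4 load 0.3556
2 8 source 0.4593
3 12 load 0.5215
4 16 source 0.5699

Γ_L=0.600000, Γ_S=0.777778; launch V₁=2·25/225=0.222222
k=0 src: V=0.2222
k=1 load: inc=0.222222, refl=0.222222·0.600000=0.1333; V=0.000000+0.222222+0.133333=0.3556
k=2 src: inc=0.133333, refl=0.133333·0.777778=0.1037; V=0.222222+0.133333+0.103704=0.4593
k=3 load: inc=0.103704, refl=0.103704·0.600000=0.0622; V=0.355556+0.103704+0.062222=0.5215
k=4 src: inc=0.062222, refl=0.062222·0.777778=0.0484; V=0.459259+0.062222+0.048395=0.5699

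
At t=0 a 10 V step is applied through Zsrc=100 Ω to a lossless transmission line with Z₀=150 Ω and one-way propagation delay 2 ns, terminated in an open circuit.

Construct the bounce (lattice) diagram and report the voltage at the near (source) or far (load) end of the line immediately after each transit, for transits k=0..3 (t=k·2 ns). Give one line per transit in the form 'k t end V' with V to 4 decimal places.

Γ_L=1.000000, Γ_S=-0.200000; launch V₁=10·150/250=6.000000
k=0 src: V=6.0000
k=1 load: inc=6.000000, refl=6.000000·1.000000=6.0000; V=0.000000+6.000000+6.000000=12.0000
k=2 src: inc=6.000000, refl=6.000000·-0.200000=-1.2000; V=6.000000+6.000000+-1.200000=10.8000
k=3 load: inc=-1.200000, refl=-1.200000·1.000000=-1.2000; V=12.000000+-1.200000+-1.200000=9.6000

0 0 source 6.0000
1 2 load 12.0000
2 4 source 10.8000
3 6 load 9.6000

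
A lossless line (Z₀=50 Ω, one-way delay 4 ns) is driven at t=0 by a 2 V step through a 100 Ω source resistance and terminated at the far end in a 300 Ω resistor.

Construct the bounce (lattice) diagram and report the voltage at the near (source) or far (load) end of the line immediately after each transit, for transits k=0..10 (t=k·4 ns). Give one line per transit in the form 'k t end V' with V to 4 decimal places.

0 0 source 0.6667
1 4 load 1.1429
2 8 source 1.3016
3 12 load 1.4150
4 16 source 1.4528
5 20 load 1.4798
6 24 source 1.4888
7 28 load 1.4952
8 32 source 1.4973
9 36 load 1.4989
10 40 source 1.4994

Γ_L=0.714286, Γ_S=0.333333; launch V₁=2·50/150=0.666667
k=0 src: V=0.6667
k=1 load: inc=0.666667, refl=0.666667·0.714286=0.4762; V=0.000000+0.666667+0.476190=1.1429
k=2 src: inc=0.476190, refl=0.476190·0.333333=0.1587; V=0.666667+0.476190+0.158730=1.3016
k=3 load: inc=0.158730, refl=0.158730·0.714286=0.1134; V=1.142857+0.158730+0.113379=1.4150
k=4 src: inc=0.113379, refl=0.113379·0.333333=0.0378; V=1.301587+0.113379+0.037793=1.4528
k=5 load: inc=0.037793, refl=0.037793·0.714286=0.0270; V=1.414966+0.037793+0.026995=1.4798
k=6 src: inc=0.026995, refl=0.026995·0.333333=0.0090; V=1.452759+0.026995+0.008998=1.4888
k=7 load: inc=0.008998, refl=0.008998·0.714286=0.0064; V=1.479754+0.008998+0.006427=1.4952
k=8 src: inc=0.006427, refl=0.006427·0.333333=0.0021; V=1.488752+0.006427+0.002142=1.4973
k=9 load: inc=0.002142, refl=0.002142·0.714286=0.0015; V=1.495179+0.002142+0.001530=1.4989
k=10 src: inc=0.001530, refl=0.001530·0.333333=0.0005; V=1.497322+0.001530+0.000510=1.4994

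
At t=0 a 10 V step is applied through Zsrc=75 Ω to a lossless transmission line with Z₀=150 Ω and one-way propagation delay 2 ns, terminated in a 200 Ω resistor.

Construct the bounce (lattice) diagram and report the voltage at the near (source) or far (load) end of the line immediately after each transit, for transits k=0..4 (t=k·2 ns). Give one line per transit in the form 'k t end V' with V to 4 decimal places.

0 0 source 6.6667
1 2 load 7.6190
2 4 source 7.3016
3 6 load 7.2562
4 8 source 7.2714

Γ_L=0.142857, Γ_S=-0.333333; launch V₁=10·150/225=6.666667
k=0 src: V=6.6667
k=1 load: inc=6.666667, refl=6.666667·0.142857=0.9524; V=0.000000+6.666667+0.952381=7.6190
k=2 src: inc=0.952381, refl=0.952381·-0.333333=-0.3175; V=6.666667+0.952381+-0.317460=7.3016
k=3 load: inc=-0.317460, refl=-0.317460·0.142857=-0.0454; V=7.619048+-0.317460+-0.045351=7.2562
k=4 src: inc=-0.045351, refl=-0.045351·-0.333333=0.0151; V=7.301587+-0.045351+0.015117=7.2714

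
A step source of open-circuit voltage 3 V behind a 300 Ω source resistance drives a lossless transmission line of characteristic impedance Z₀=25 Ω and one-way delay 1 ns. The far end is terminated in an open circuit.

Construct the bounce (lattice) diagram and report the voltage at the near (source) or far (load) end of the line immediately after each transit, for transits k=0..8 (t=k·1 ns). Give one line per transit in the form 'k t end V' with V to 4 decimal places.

0 0 source 0.2308
1 1 load 0.4615
2 2 source 0.6568
3 3 load 0.8521
4 4 source 1.0173
5 5 load 1.1825
6 6 source 1.3223
7 7 load 1.4621
8 8 source 1.5804

Γ_L=1.000000, Γ_S=0.846154; launch V₁=3·25/325=0.230769
k=0 src: V=0.2308
k=1 load: inc=0.230769, refl=0.230769·1.000000=0.2308; V=0.000000+0.230769+0.230769=0.4615
k=2 src: inc=0.230769, refl=0.230769·0.846154=0.1953; V=0.230769+0.230769+0.195266=0.6568
k=3 load: inc=0.195266, refl=0.195266·1.000000=0.1953; V=0.461538+0.195266+0.195266=0.8521
k=4 src: inc=0.195266, refl=0.195266·0.846154=0.1652; V=0.656805+0.195266+0.165225=1.0173
k=5 load: inc=0.165225, refl=0.165225·1.000000=0.1652; V=0.852071+0.165225+0.165225=1.1825
k=6 src: inc=0.165225, refl=0.165225·0.846154=0.1398; V=1.017296+0.165225+0.139806=1.3223
k=7 load: inc=0.139806, refl=0.139806·1.000000=0.1398; V=1.182522+0.139806+0.139806=1.4621
k=8 src: inc=0.139806, refl=0.139806·0.846154=0.1183; V=1.322328+0.139806+0.118297=1.5804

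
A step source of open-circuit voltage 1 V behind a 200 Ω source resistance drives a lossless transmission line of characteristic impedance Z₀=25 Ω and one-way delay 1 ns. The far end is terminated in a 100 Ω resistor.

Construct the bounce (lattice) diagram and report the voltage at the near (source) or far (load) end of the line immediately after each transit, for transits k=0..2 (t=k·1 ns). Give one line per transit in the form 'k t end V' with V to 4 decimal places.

0 0 source 0.1111
1 1 load 0.1778
2 2 source 0.2296

Γ_L=0.600000, Γ_S=0.777778; launch V₁=1·25/225=0.111111
k=0 src: V=0.1111
k=1 load: inc=0.111111, refl=0.111111·0.600000=0.0667; V=0.000000+0.111111+0.066667=0.1778
k=2 src: inc=0.066667, refl=0.066667·0.777778=0.0519; V=0.111111+0.066667+0.051852=0.2296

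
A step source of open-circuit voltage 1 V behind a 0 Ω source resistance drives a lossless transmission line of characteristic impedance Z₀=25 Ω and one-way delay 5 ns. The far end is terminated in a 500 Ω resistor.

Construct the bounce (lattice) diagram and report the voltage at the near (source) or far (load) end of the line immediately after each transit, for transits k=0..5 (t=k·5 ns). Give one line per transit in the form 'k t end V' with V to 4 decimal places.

0 0 source 1.0000
1 5 load 1.9048
2 10 source 1.0000
3 15 load 0.1814
4 20 source 1.0000
5 25 load 1.7406

Γ_L=0.904762, Γ_S=-1.000000; launch V₁=1·25/25=1.000000
k=0 src: V=1.0000
k=1 load: inc=1.000000, refl=1.000000·0.904762=0.9048; V=0.000000+1.000000+0.904762=1.9048
k=2 src: inc=0.904762, refl=0.904762·-1.000000=-0.9048; V=1.000000+0.904762+-0.904762=1.0000
k=3 load: inc=-0.904762, refl=-0.904762·0.904762=-0.8186; V=1.904762+-0.904762+-0.818594=0.1814
k=4 src: inc=-0.818594, refl=-0.818594·-1.000000=0.8186; V=1.000000+-0.818594+0.818594=1.0000
k=5 load: inc=0.818594, refl=0.818594·0.904762=0.7406; V=0.181406+0.818594+0.740633=1.7406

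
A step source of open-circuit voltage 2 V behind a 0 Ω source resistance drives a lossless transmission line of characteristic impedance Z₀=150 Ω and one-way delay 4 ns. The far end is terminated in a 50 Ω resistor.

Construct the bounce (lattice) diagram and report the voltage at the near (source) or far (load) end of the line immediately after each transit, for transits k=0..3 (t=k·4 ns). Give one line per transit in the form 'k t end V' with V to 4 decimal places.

0 0 source 2.0000
1 4 load 1.0000
2 8 source 2.0000
3 12 load 1.5000

Γ_L=-0.500000, Γ_S=-1.000000; launch V₁=2·150/150=2.000000
k=0 src: V=2.0000
k=1 load: inc=2.000000, refl=2.000000·-0.500000=-1.0000; V=0.000000+2.000000+-1.000000=1.0000
k=2 src: inc=-1.000000, refl=-1.000000·-1.000000=1.0000; V=2.000000+-1.000000+1.000000=2.0000
k=3 load: inc=1.000000, refl=1.000000·-0.500000=-0.5000; V=1.000000+1.000000+-0.500000=1.5000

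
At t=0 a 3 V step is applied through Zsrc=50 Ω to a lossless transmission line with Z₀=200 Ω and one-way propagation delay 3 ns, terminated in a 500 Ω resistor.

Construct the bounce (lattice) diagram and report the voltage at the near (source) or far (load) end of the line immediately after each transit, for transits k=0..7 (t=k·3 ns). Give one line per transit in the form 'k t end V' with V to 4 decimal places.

Γ_L=0.428571, Γ_S=-0.600000; launch V₁=3·200/250=2.400000
k=0 src: V=2.4000
k=1 load: inc=2.400000, refl=2.400000·0.428571=1.0286; V=0.000000+2.400000+1.028571=3.4286
k=2 src: inc=1.028571, refl=1.028571·-0.600000=-0.6171; V=2.400000+1.028571+-0.617143=2.8114
k=3 load: inc=-0.617143, refl=-0.617143·0.428571=-0.2645; V=3.428571+-0.617143+-0.264490=2.5469
k=4 src: inc=-0.264490, refl=-0.264490·-0.600000=0.1587; V=2.811429+-0.264490+0.158694=2.7056
k=5 load: inc=0.158694, refl=0.158694·0.428571=0.0680; V=2.546939+0.158694+0.068012=2.7736
k=6 src: inc=0.068012, refl=0.068012·-0.600000=-0.0408; V=2.705633+0.068012+-0.040807=2.7328
k=7 load: inc=-0.040807, refl=-0.040807·0.428571=-0.0175; V=2.773644+-0.040807+-0.017489=2.7153

0 0 source 2.4000
1 3 load 3.4286
2 6 source 2.8114
3 9 load 2.5469
4 12 source 2.7056
5 15 load 2.7736
6 18 source 2.7328
7 21 load 2.7153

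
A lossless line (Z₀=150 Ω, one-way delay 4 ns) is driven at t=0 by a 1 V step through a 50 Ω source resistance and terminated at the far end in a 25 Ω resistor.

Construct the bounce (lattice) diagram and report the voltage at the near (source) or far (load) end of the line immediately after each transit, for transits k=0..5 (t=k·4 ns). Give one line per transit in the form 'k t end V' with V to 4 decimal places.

0 0 source 0.7500
1 4 load 0.2143
2 8 source 0.4821
3 12 load 0.2908
4 16 source 0.3865
5 20 load 0.3181

Γ_L=-0.714286, Γ_S=-0.500000; launch V₁=1·150/200=0.750000
k=0 src: V=0.7500
k=1 load: inc=0.750000, refl=0.750000·-0.714286=-0.5357; V=0.000000+0.750000+-0.535714=0.2143
k=2 src: inc=-0.535714, refl=-0.535714·-0.500000=0.2679; V=0.750000+-0.535714+0.267857=0.4821
k=3 load: inc=0.267857, refl=0.267857·-0.714286=-0.1913; V=0.214286+0.267857+-0.191327=0.2908
k=4 src: inc=-0.191327, refl=-0.191327·-0.500000=0.0957; V=0.482143+-0.191327+0.095663=0.3865
k=5 load: inc=0.095663, refl=0.095663·-0.714286=-0.0683; V=0.290816+0.095663+-0.068331=0.3181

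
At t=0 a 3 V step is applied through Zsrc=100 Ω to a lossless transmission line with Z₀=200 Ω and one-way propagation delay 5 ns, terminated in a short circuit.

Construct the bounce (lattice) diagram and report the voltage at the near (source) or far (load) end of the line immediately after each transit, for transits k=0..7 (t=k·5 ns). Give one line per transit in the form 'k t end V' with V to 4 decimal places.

Γ_L=-1.000000, Γ_S=-0.333333; launch V₁=3·200/300=2.000000
k=0 src: V=2.0000
k=1 load: inc=2.000000, refl=2.000000·-1.000000=-2.0000; V=0.000000+2.000000+-2.000000=0.0000
k=2 src: inc=-2.000000, refl=-2.000000·-0.333333=0.6667; V=2.000000+-2.000000+0.666667=0.6667
k=3 load: inc=0.666667, refl=0.666667·-1.000000=-0.6667; V=0.000000+0.666667+-0.666667=0.0000
k=4 src: inc=-0.666667, refl=-0.666667·-0.333333=0.2222; V=0.666667+-0.666667+0.222222=0.2222
k=5 load: inc=0.222222, refl=0.222222·-1.000000=-0.2222; V=0.000000+0.222222+-0.222222=0.0000
k=6 src: inc=-0.222222, refl=-0.222222·-0.333333=0.0741; V=0.222222+-0.222222+0.074074=0.0741
k=7 load: inc=0.074074, refl=0.074074·-1.000000=-0.0741; V=0.000000+0.074074+-0.074074=0.0000

0 0 source 2.0000
1 5 load 0.0000
2 10 source 0.6667
3 15 load 0.0000
4 20 source 0.2222
5 25 load 0.0000
6 30 source 0.0741
7 35 load 0.0000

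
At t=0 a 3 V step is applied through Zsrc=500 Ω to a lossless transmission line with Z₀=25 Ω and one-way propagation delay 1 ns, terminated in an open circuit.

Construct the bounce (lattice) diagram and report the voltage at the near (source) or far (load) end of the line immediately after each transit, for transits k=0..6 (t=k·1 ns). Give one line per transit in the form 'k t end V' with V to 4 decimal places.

0 0 source 0.1429
1 1 load 0.2857
2 2 source 0.4150
3 3 load 0.5442
4 4 source 0.6612
5 5 load 0.7781
6 6 source 0.8839

Γ_L=1.000000, Γ_S=0.904762; launch V₁=3·25/525=0.142857
k=0 src: V=0.1429
k=1 load: inc=0.142857, refl=0.142857·1.000000=0.1429; V=0.000000+0.142857+0.142857=0.2857
k=2 src: inc=0.142857, refl=0.142857·0.904762=0.1293; V=0.142857+0.142857+0.129252=0.4150
k=3 load: inc=0.129252, refl=0.129252·1.000000=0.1293; V=0.285714+0.129252+0.129252=0.5442
k=4 src: inc=0.129252, refl=0.129252·0.904762=0.1169; V=0.414966+0.129252+0.116942=0.6612
k=5 load: inc=0.116942, refl=0.116942·1.000000=0.1169; V=0.544218+0.116942+0.116942=0.7781
k=6 src: inc=0.116942, refl=0.116942·0.904762=0.1058; V=0.661160+0.116942+0.105805=0.8839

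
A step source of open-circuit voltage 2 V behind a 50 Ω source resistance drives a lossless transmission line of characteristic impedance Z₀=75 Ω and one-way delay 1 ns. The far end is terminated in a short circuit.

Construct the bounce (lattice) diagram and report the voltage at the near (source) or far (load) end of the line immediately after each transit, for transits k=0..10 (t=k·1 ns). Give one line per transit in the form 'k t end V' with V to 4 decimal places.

0 0 source 1.2000
1 1 load 0.0000
2 2 source 0.2400
3 3 load 0.0000
4 4 source 0.0480
5 5 load 0.0000
6 6 source 0.0096
7 7 load 0.0000
8 8 source 0.0019
9 9 load 0.0000
10 10 source 0.0004

Γ_L=-1.000000, Γ_S=-0.200000; launch V₁=2·75/125=1.200000
k=0 src: V=1.2000
k=1 load: inc=1.200000, refl=1.200000·-1.000000=-1.2000; V=0.000000+1.200000+-1.200000=0.0000
k=2 src: inc=-1.200000, refl=-1.200000·-0.200000=0.2400; V=1.200000+-1.200000+0.240000=0.2400
k=3 load: inc=0.240000, refl=0.240000·-1.000000=-0.2400; V=0.000000+0.240000+-0.240000=0.0000
k=4 src: inc=-0.240000, refl=-0.240000·-0.200000=0.0480; V=0.240000+-0.240000+0.048000=0.0480
k=5 load: inc=0.048000, refl=0.048000·-1.000000=-0.0480; V=0.000000+0.048000+-0.048000=0.0000
k=6 src: inc=-0.048000, refl=-0.048000·-0.200000=0.0096; V=0.048000+-0.048000+0.009600=0.0096
k=7 load: inc=0.009600, refl=0.009600·-1.000000=-0.0096; V=0.000000+0.009600+-0.009600=0.0000
k=8 src: inc=-0.009600, refl=-0.009600·-0.200000=0.0019; V=0.009600+-0.009600+0.001920=0.0019
k=9 load: inc=0.001920, refl=0.001920·-1.000000=-0.0019; V=0.000000+0.001920+-0.001920=0.0000
k=10 src: inc=-0.001920, refl=-0.001920·-0.200000=0.0004; V=0.001920+-0.001920+0.000384=0.0004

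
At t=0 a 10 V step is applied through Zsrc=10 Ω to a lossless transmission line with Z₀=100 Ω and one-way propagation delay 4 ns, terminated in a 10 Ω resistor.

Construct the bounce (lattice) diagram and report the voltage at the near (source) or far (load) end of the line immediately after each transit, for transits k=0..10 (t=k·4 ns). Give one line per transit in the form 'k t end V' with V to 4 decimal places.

0 0 source 9.0909
1 4 load 1.6529
2 8 source 7.7385
3 12 load 2.7594
4 16 source 6.8332
5 20 load 3.5001
6 24 source 6.2272
7 28 load 3.9959
8 32 source 5.8215
9 36 load 4.3278
10 40 source 5.5499

Γ_L=-0.818182, Γ_S=-0.818182; launch V₁=10·100/110=9.090909
k=0 src: V=9.0909
k=1 load: inc=9.090909, refl=9.090909·-0.818182=-7.4380; V=0.000000+9.090909+-7.438017=1.6529
k=2 src: inc=-7.438017, refl=-7.438017·-0.818182=6.0856; V=9.090909+-7.438017+6.085650=7.7385
k=3 load: inc=6.085650, refl=6.085650·-0.818182=-4.9792; V=1.652893+6.085650+-4.979168=2.7594
k=4 src: inc=-4.979168, refl=-4.979168·-0.818182=4.0739; V=7.738542+-4.979168+4.073865=6.8332
k=5 load: inc=4.073865, refl=4.073865·-0.818182=-3.3332; V=2.759374+4.073865+-3.333162=3.5001
k=6 src: inc=-3.333162, refl=-3.333162·-0.818182=2.7271; V=6.833239+-3.333162+2.727133=6.2272
k=7 load: inc=2.727133, refl=2.727133·-0.818182=-2.2313; V=3.500077+2.727133+-2.231290=3.9959
k=8 src: inc=-2.231290, refl=-2.231290·-0.818182=1.8256; V=6.227210+-2.231290+1.825601=5.8215
k=9 load: inc=1.825601, refl=1.825601·-0.818182=-1.4937; V=3.995919+1.825601+-1.493674=4.3278
k=10 src: inc=-1.493674, refl=-1.493674·-0.818182=1.2221; V=5.821521+-1.493674+1.222097=5.5499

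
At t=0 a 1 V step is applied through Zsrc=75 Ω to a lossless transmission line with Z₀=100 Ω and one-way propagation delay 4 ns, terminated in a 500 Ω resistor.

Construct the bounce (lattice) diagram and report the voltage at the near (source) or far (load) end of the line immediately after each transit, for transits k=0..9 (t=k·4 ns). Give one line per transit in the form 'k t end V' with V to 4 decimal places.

0 0 source 0.5714
1 4 load 0.9524
2 8 source 0.8980
3 12 load 0.8617
4 16 source 0.8669
5 20 load 0.8703
6 24 source 0.8698
7 28 load 0.8695
8 32 source 0.8695
9 36 load 0.8696

Γ_L=0.666667, Γ_S=-0.142857; launch V₁=1·100/175=0.571429
k=0 src: V=0.5714
k=1 load: inc=0.571429, refl=0.571429·0.666667=0.3810; V=0.000000+0.571429+0.380952=0.9524
k=2 src: inc=0.380952, refl=0.380952·-0.142857=-0.0544; V=0.571429+0.380952+-0.054422=0.8980
k=3 load: inc=-0.054422, refl=-0.054422·0.666667=-0.0363; V=0.952381+-0.054422+-0.036281=0.8617
k=4 src: inc=-0.036281, refl=-0.036281·-0.142857=0.0052; V=0.897959+-0.036281+0.005183=0.8669
k=5 load: inc=0.005183, refl=0.005183·0.666667=0.0035; V=0.861678+0.005183+0.003455=0.8703
k=6 src: inc=0.003455, refl=0.003455·-0.142857=-0.0005; V=0.866861+0.003455+-0.000494=0.8698
k=7 load: inc=-0.000494, refl=-0.000494·0.666667=-0.0003; V=0.870316+-0.000494+-0.000329=0.8695
k=8 src: inc=-0.000329, refl=-0.000329·-0.142857=0.0000; V=0.869823+-0.000329+0.000047=0.8695
k=9 load: inc=0.000047, refl=0.000047·0.666667=0.0000; V=0.869494+0.000047+0.000031=0.8696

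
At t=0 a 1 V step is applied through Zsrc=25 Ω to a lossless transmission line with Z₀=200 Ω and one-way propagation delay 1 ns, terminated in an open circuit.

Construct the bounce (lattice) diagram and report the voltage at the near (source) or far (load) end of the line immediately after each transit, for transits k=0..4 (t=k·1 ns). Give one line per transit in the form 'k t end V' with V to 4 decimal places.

0 0 source 0.8889
1 1 load 1.7778
2 2 source 1.0864
3 3 load 0.3951
4 4 source 0.9328

Γ_L=1.000000, Γ_S=-0.777778; launch V₁=1·200/225=0.888889
k=0 src: V=0.8889
k=1 load: inc=0.888889, refl=0.888889·1.000000=0.8889; V=0.000000+0.888889+0.888889=1.7778
k=2 src: inc=0.888889, refl=0.888889·-0.777778=-0.6914; V=0.888889+0.888889+-0.691358=1.0864
k=3 load: inc=-0.691358, refl=-0.691358·1.000000=-0.6914; V=1.777778+-0.691358+-0.691358=0.3951
k=4 src: inc=-0.691358, refl=-0.691358·-0.777778=0.5377; V=1.086420+-0.691358+0.537723=0.9328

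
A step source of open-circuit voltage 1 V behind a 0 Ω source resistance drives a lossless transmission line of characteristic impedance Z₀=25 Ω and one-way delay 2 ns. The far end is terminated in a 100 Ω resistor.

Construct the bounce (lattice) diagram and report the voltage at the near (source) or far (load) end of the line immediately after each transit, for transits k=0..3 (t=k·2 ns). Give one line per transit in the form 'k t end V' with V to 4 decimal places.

0 0 source 1.0000
1 2 load 1.6000
2 4 source 1.0000
3 6 load 0.6400

Γ_L=0.600000, Γ_S=-1.000000; launch V₁=1·25/25=1.000000
k=0 src: V=1.0000
k=1 load: inc=1.000000, refl=1.000000·0.600000=0.6000; V=0.000000+1.000000+0.600000=1.6000
k=2 src: inc=0.600000, refl=0.600000·-1.000000=-0.6000; V=1.000000+0.600000+-0.600000=1.0000
k=3 load: inc=-0.600000, refl=-0.600000·0.600000=-0.3600; V=1.600000+-0.600000+-0.360000=0.6400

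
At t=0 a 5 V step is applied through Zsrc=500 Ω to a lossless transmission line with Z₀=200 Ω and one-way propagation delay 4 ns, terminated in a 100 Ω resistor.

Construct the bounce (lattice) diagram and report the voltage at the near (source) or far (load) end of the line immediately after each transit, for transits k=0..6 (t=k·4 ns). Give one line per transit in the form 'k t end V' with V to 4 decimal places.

Γ_L=-0.333333, Γ_S=0.428571; launch V₁=5·200/700=1.428571
k=0 src: V=1.4286
k=1 load: inc=1.428571, refl=1.428571·-0.333333=-0.4762; V=0.000000+1.428571+-0.476190=0.9524
k=2 src: inc=-0.476190, refl=-0.476190·0.428571=-0.2041; V=1.428571+-0.476190+-0.204082=0.7483
k=3 load: inc=-0.204082, refl=-0.204082·-0.333333=0.0680; V=0.952381+-0.204082+0.068027=0.8163
k=4 src: inc=0.068027, refl=0.068027·0.428571=0.0292; V=0.748299+0.068027+0.029155=0.8455
k=5 load: inc=0.029155, refl=0.029155·-0.333333=-0.0097; V=0.816327+0.029155+-0.009718=0.8358
k=6 src: inc=-0.009718, refl=-0.009718·0.428571=-0.0042; V=0.845481+-0.009718+-0.004165=0.8316

0 0 source 1.4286
1 4 load 0.9524
2 8 source 0.7483
3 12 load 0.8163
4 16 source 0.8455
5 20 load 0.8358
6 24 source 0.8316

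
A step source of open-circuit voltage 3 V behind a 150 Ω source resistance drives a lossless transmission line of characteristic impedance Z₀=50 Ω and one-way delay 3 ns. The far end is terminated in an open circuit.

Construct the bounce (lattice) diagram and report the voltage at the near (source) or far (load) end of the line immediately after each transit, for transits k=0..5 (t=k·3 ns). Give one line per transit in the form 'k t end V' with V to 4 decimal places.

0 0 source 0.7500
1 3 load 1.5000
2 6 source 1.8750
3 9 load 2.2500
4 12 source 2.4375
5 15 load 2.6250

Γ_L=1.000000, Γ_S=0.500000; launch V₁=3·50/200=0.750000
k=0 src: V=0.7500
k=1 load: inc=0.750000, refl=0.750000·1.000000=0.7500; V=0.000000+0.750000+0.750000=1.5000
k=2 src: inc=0.750000, refl=0.750000·0.500000=0.3750; V=0.750000+0.750000+0.375000=1.8750
k=3 load: inc=0.375000, refl=0.375000·1.000000=0.3750; V=1.500000+0.375000+0.375000=2.2500
k=4 src: inc=0.375000, refl=0.375000·0.500000=0.1875; V=1.875000+0.375000+0.187500=2.4375
k=5 load: inc=0.187500, refl=0.187500·1.000000=0.1875; V=2.250000+0.187500+0.187500=2.6250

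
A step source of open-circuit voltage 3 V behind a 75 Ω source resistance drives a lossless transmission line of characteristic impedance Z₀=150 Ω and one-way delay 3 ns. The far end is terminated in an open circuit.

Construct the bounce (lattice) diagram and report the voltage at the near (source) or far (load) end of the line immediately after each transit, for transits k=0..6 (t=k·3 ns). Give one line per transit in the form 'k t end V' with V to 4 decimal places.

0 0 source 2.0000
1 3 load 4.0000
2 6 source 3.3333
3 9 load 2.6667
4 12 source 2.8889
5 15 load 3.1111
6 18 source 3.0370

Γ_L=1.000000, Γ_S=-0.333333; launch V₁=3·150/225=2.000000
k=0 src: V=2.0000
k=1 load: inc=2.000000, refl=2.000000·1.000000=2.0000; V=0.000000+2.000000+2.000000=4.0000
k=2 src: inc=2.000000, refl=2.000000·-0.333333=-0.6667; V=2.000000+2.000000+-0.666667=3.3333
k=3 load: inc=-0.666667, refl=-0.666667·1.000000=-0.6667; V=4.000000+-0.666667+-0.666667=2.6667
k=4 src: inc=-0.666667, refl=-0.666667·-0.333333=0.2222; V=3.333333+-0.666667+0.222222=2.8889
k=5 load: inc=0.222222, refl=0.222222·1.000000=0.2222; V=2.666667+0.222222+0.222222=3.1111
k=6 src: inc=0.222222, refl=0.222222·-0.333333=-0.0741; V=2.888889+0.222222+-0.074074=3.0370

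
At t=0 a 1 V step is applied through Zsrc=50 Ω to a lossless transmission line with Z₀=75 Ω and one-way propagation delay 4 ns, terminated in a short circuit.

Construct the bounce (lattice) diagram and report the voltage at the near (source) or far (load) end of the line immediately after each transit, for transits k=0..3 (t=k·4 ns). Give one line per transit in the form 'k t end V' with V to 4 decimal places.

0 0 source 0.6000
1 4 load 0.0000
2 8 source 0.1200
3 12 load 0.0000

Γ_L=-1.000000, Γ_S=-0.200000; launch V₁=1·75/125=0.600000
k=0 src: V=0.6000
k=1 load: inc=0.600000, refl=0.600000·-1.000000=-0.6000; V=0.000000+0.600000+-0.600000=0.0000
k=2 src: inc=-0.600000, refl=-0.600000·-0.200000=0.1200; V=0.600000+-0.600000+0.120000=0.1200
k=3 load: inc=0.120000, refl=0.120000·-1.000000=-0.1200; V=0.000000+0.120000+-0.120000=0.0000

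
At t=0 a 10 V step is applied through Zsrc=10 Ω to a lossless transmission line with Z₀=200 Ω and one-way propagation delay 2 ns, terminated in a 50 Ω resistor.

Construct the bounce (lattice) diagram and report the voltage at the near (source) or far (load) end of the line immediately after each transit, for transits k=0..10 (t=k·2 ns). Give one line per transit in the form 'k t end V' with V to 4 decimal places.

Γ_L=-0.600000, Γ_S=-0.904762; launch V₁=10·200/210=9.523810
k=0 src: V=9.5238
k=1 load: inc=9.523810, refl=9.523810·-0.600000=-5.7143; V=0.000000+9.523810+-5.714286=3.8095
k=2 src: inc=-5.714286, refl=-5.714286·-0.904762=5.1701; V=9.523810+-5.714286+5.170068=8.9796
k=3 load: inc=5.170068, refl=5.170068·-0.600000=-3.1020; V=3.809524+5.170068+-3.102041=5.8776
k=4 src: inc=-3.102041, refl=-3.102041·-0.904762=2.8066; V=8.979592+-3.102041+2.806608=8.6842
k=5 load: inc=2.806608, refl=2.806608·-0.600000=-1.6840; V=5.877551+2.806608+-1.683965=7.0002
k=6 src: inc=-1.683965, refl=-1.683965·-0.904762=1.5236; V=8.684159+-1.683965+1.523587=8.5238
k=7 load: inc=1.523587, refl=1.523587·-0.600000=-0.9142; V=7.000194+1.523587+-0.914152=7.6096
k=8 src: inc=-0.914152, refl=-0.914152·-0.904762=0.8271; V=8.523782+-0.914152+0.827090=8.4367
k=9 load: inc=0.827090, refl=0.827090·-0.600000=-0.4963; V=7.609629+0.827090+-0.496254=7.9405
k=10 src: inc=-0.496254, refl=-0.496254·-0.904762=0.4490; V=8.436720+-0.496254+0.448992=8.3895

0 0 source 9.5238
1 2 load 3.8095
2 4 source 8.9796
3 6 load 5.8776
4 8 source 8.6842
5 10 load 7.0002
6 12 source 8.5238
7 14 load 7.6096
8 16 source 8.4367
9 18 load 7.9405
10 20 source 8.3895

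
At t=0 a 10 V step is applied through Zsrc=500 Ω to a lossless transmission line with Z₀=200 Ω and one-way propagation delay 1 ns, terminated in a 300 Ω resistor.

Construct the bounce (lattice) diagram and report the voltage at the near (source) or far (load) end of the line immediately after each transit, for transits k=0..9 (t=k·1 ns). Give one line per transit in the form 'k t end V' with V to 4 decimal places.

Γ_L=0.200000, Γ_S=0.428571; launch V₁=10·200/700=2.857143
k=0 src: V=2.8571
k=1 load: inc=2.857143, refl=2.857143·0.200000=0.5714; V=0.000000+2.857143+0.571429=3.4286
k=2 src: inc=0.571429, refl=0.571429·0.428571=0.2449; V=2.857143+0.571429+0.244898=3.6735
k=3 load: inc=0.244898, refl=0.244898·0.200000=0.0490; V=3.428571+0.244898+0.048980=3.7224
k=4 src: inc=0.048980, refl=0.048980·0.428571=0.0210; V=3.673469+0.048980+0.020991=3.7434
k=5 load: inc=0.020991, refl=0.020991·0.200000=0.0042; V=3.722449+0.020991+0.004198=3.7476
k=6 src: inc=0.004198, refl=0.004198·0.428571=0.0018; V=3.743440+0.004198+0.001799=3.7494
k=7 load: inc=0.001799, refl=0.001799·0.200000=0.0004; V=3.747638+0.001799+0.000360=3.7498
k=8 src: inc=0.000360, refl=0.000360·0.428571=0.0002; V=3.749438+0.000360+0.000154=3.7500
k=9 load: inc=0.000154, refl=0.000154·0.200000=0.0000; V=3.749798+0.000154+0.000031=3.7500

0 0 source 2.8571
1 1 load 3.4286
2 2 source 3.6735
3 3 load 3.7224
4 4 source 3.7434
5 5 load 3.7476
6 6 source 3.7494
7 7 load 3.7498
8 8 source 3.7500
9 9 load 3.7500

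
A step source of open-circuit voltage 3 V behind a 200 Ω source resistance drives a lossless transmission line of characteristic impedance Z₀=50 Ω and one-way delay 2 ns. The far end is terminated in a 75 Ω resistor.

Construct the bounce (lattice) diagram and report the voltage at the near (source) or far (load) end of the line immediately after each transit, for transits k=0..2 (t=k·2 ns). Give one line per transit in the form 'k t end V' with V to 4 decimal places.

Γ_L=0.200000, Γ_S=0.600000; launch V₁=3·50/250=0.600000
k=0 src: V=0.6000
k=1 load: inc=0.600000, refl=0.600000·0.200000=0.1200; V=0.000000+0.600000+0.120000=0.7200
k=2 src: inc=0.120000, refl=0.120000·0.600000=0.0720; V=0.600000+0.120000+0.072000=0.7920

0 0 source 0.6000
1 2 load 0.7200
2 4 source 0.7920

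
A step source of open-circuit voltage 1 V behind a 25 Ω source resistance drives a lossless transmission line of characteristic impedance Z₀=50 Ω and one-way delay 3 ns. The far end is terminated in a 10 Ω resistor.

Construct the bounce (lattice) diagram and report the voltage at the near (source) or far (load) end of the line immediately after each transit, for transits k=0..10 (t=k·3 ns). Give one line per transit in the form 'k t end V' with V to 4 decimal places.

Γ_L=-0.666667, Γ_S=-0.333333; launch V₁=1·50/75=0.666667
k=0 src: V=0.6667
k=1 load: inc=0.666667, refl=0.666667·-0.666667=-0.4444; V=0.000000+0.666667+-0.444444=0.2222
k=2 src: inc=-0.444444, refl=-0.444444·-0.333333=0.1481; V=0.666667+-0.444444+0.148148=0.3704
k=3 load: inc=0.148148, refl=0.148148·-0.666667=-0.0988; V=0.222222+0.148148+-0.098765=0.2716
k=4 src: inc=-0.098765, refl=-0.098765·-0.333333=0.0329; V=0.370370+-0.098765+0.032922=0.3045
k=5 load: inc=0.032922, refl=0.032922·-0.666667=-0.0219; V=0.271605+0.032922+-0.021948=0.2826
k=6 src: inc=-0.021948, refl=-0.021948·-0.333333=0.0073; V=0.304527+-0.021948+0.007316=0.2899
k=7 load: inc=0.007316, refl=0.007316·-0.666667=-0.0049; V=0.282579+0.007316+-0.004877=0.2850
k=8 src: inc=-0.004877, refl=-0.004877·-0.333333=0.0016; V=0.289895+-0.004877+0.001626=0.2866
k=9 load: inc=0.001626, refl=0.001626·-0.666667=-0.0011; V=0.285018+0.001626+-0.001084=0.2856
k=10 src: inc=-0.001084, refl=-0.001084·-0.333333=0.0004; V=0.286643+-0.001084+0.000361=0.2859

0 0 source 0.6667
1 3 load 0.2222
2 6 source 0.3704
3 9 load 0.2716
4 12 source 0.3045
5 15 load 0.2826
6 18 source 0.2899
7 21 load 0.2850
8 24 source 0.2866
9 27 load 0.2856
10 30 source 0.2859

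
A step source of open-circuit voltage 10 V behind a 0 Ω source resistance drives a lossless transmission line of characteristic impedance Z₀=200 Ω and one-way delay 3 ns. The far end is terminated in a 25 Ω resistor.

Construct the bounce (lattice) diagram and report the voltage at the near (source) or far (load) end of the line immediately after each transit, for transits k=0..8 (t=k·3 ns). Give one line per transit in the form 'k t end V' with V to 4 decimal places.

Γ_L=-0.777778, Γ_S=-1.000000; launch V₁=10·200/200=10.000000
k=0 src: V=10.0000
k=1 load: inc=10.000000, refl=10.000000·-0.777778=-7.7778; V=0.000000+10.000000+-7.777778=2.2222
k=2 src: inc=-7.777778, refl=-7.777778·-1.000000=7.7778; V=10.000000+-7.777778+7.777778=10.0000
k=3 load: inc=7.777778, refl=7.777778·-0.777778=-6.0494; V=2.222222+7.777778+-6.049383=3.9506
k=4 src: inc=-6.049383, refl=-6.049383·-1.000000=6.0494; V=10.000000+-6.049383+6.049383=10.0000
k=5 load: inc=6.049383, refl=6.049383·-0.777778=-4.7051; V=3.950617+6.049383+-4.705075=5.2949
k=6 src: inc=-4.705075, refl=-4.705075·-1.000000=4.7051; V=10.000000+-4.705075+4.705075=10.0000
k=7 load: inc=4.705075, refl=4.705075·-0.777778=-3.6595; V=5.294925+4.705075+-3.659503=6.3405
k=8 src: inc=-3.659503, refl=-3.659503·-1.000000=3.6595; V=10.000000+-3.659503+3.659503=10.0000

0 0 source 10.0000
1 3 load 2.2222
2 6 source 10.0000
3 9 load 3.9506
4 12 source 10.0000
5 15 load 5.2949
6 18 source 10.0000
7 21 load 6.3405
8 24 source 10.0000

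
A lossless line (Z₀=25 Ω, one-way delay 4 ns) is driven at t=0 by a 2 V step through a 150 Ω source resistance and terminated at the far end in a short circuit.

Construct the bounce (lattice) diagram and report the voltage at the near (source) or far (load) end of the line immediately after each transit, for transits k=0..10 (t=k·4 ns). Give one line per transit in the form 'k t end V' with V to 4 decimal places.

Γ_L=-1.000000, Γ_S=0.714286; launch V₁=2·25/175=0.285714
k=0 src: V=0.2857
k=1 load: inc=0.285714, refl=0.285714·-1.000000=-0.2857; V=0.000000+0.285714+-0.285714=0.0000
k=2 src: inc=-0.285714, refl=-0.285714·0.714286=-0.2041; V=0.285714+-0.285714+-0.204082=-0.2041
k=3 load: inc=-0.204082, refl=-0.204082·-1.000000=0.2041; V=0.000000+-0.204082+0.204082=0.0000
k=4 src: inc=0.204082, refl=0.204082·0.714286=0.1458; V=-0.204082+0.204082+0.145773=0.1458
k=5 load: inc=0.145773, refl=0.145773·-1.000000=-0.1458; V=0.000000+0.145773+-0.145773=0.0000
k=6 src: inc=-0.145773, refl=-0.145773·0.714286=-0.1041; V=0.145773+-0.145773+-0.104123=-0.1041
k=7 load: inc=-0.104123, refl=-0.104123·-1.000000=0.1041; V=0.000000+-0.104123+0.104123=0.0000
k=8 src: inc=0.104123, refl=0.104123·0.714286=0.0744; V=-0.104123+0.104123+0.074374=0.0744
k=9 load: inc=0.074374, refl=0.074374·-1.000000=-0.0744; V=0.000000+0.074374+-0.074374=0.0000
k=10 src: inc=-0.074374, refl=-0.074374·0.714286=-0.0531; V=0.074374+-0.074374+-0.053124=-0.0531

0 0 source 0.2857
1 4 load 0.0000
2 8 source -0.2041
3 12 load 0.0000
4 16 source 0.1458
5 20 load 0.0000
6 24 source -0.1041
7 28 load 0.0000
8 32 source 0.0744
9 36 load 0.0000
10 40 source -0.0531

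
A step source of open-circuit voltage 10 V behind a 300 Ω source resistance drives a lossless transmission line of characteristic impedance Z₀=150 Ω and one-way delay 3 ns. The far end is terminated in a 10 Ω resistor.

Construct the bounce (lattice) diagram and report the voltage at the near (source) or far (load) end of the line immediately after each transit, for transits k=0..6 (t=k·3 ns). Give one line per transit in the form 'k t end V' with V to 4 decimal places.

Γ_L=-0.875000, Γ_S=0.333333; launch V₁=10·150/450=3.333333
k=0 src: V=3.3333
k=1 load: inc=3.333333, refl=3.333333·-0.875000=-2.9167; V=0.000000+3.333333+-2.916667=0.4167
k=2 src: inc=-2.916667, refl=-2.916667·0.333333=-0.9722; V=3.333333+-2.916667+-0.972222=-0.5556
k=3 load: inc=-0.972222, refl=-0.972222·-0.875000=0.8507; V=0.416667+-0.972222+0.850694=0.2951
k=4 src: inc=0.850694, refl=0.850694·0.333333=0.2836; V=-0.555556+0.850694+0.283565=0.5787
k=5 load: inc=0.283565, refl=0.283565·-0.875000=-0.2481; V=0.295139+0.283565+-0.248119=0.3306
k=6 src: inc=-0.248119, refl=-0.248119·0.333333=-0.0827; V=0.578704+-0.248119+-0.082706=0.2479

0 0 source 3.3333
1 3 load 0.4167
2 6 source -0.5556
3 9 load 0.2951
4 12 source 0.5787
5 15 load 0.3306
6 18 source 0.2479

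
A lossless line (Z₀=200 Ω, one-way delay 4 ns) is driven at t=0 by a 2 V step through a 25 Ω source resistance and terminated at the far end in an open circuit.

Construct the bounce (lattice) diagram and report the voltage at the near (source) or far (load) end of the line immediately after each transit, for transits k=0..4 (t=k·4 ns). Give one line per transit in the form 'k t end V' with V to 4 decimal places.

0 0 source 1.7778
1 4 load 3.5556
2 8 source 2.1728
3 12 load 0.7901
4 16 source 1.8656

Γ_L=1.000000, Γ_S=-0.777778; launch V₁=2·200/225=1.777778
k=0 src: V=1.7778
k=1 load: inc=1.777778, refl=1.777778·1.000000=1.7778; V=0.000000+1.777778+1.777778=3.5556
k=2 src: inc=1.777778, refl=1.777778·-0.777778=-1.3827; V=1.777778+1.777778+-1.382716=2.1728
k=3 load: inc=-1.382716, refl=-1.382716·1.000000=-1.3827; V=3.555556+-1.382716+-1.382716=0.7901
k=4 src: inc=-1.382716, refl=-1.382716·-0.777778=1.0754; V=2.172840+-1.382716+1.075446=1.8656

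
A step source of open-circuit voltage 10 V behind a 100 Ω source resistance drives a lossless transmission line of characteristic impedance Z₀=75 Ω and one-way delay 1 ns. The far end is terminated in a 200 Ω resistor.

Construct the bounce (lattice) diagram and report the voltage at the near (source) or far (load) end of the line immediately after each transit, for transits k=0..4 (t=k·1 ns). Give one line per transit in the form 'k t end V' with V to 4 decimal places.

0 0 source 4.2857
1 1 load 6.2338
2 2 source 6.5121
3 3 load 6.6386
4 4 source 6.6566

Γ_L=0.454545, Γ_S=0.142857; launch V₁=10·75/175=4.285714
k=0 src: V=4.2857
k=1 load: inc=4.285714, refl=4.285714·0.454545=1.9481; V=0.000000+4.285714+1.948052=6.2338
k=2 src: inc=1.948052, refl=1.948052·0.142857=0.2783; V=4.285714+1.948052+0.278293=6.5121
k=3 load: inc=0.278293, refl=0.278293·0.454545=0.1265; V=6.233766+0.278293+0.126497=6.6386
k=4 src: inc=0.126497, refl=0.126497·0.142857=0.0181; V=6.512059+0.126497+0.018071=6.6566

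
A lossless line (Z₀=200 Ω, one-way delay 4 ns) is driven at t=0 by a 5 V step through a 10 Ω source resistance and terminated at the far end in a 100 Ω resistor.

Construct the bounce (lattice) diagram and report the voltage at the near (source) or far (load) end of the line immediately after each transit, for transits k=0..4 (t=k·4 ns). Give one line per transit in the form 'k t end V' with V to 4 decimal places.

Γ_L=-0.333333, Γ_S=-0.904762; launch V₁=5·200/210=4.761905
k=0 src: V=4.7619
k=1 load: inc=4.761905, refl=4.761905·-0.333333=-1.5873; V=0.000000+4.761905+-1.587302=3.1746
k=2 src: inc=-1.587302, refl=-1.587302·-0.904762=1.4361; V=4.761905+-1.587302+1.436130=4.6107
k=3 load: inc=1.436130, refl=1.436130·-0.333333=-0.4787; V=3.174603+1.436130+-0.478710=4.1320
k=4 src: inc=-0.478710, refl=-0.478710·-0.904762=0.4331; V=4.610733+-0.478710+0.433119=4.5651

0 0 source 4.7619
1 4 load 3.1746
2 8 source 4.6107
3 12 load 4.1320
4 16 source 4.5651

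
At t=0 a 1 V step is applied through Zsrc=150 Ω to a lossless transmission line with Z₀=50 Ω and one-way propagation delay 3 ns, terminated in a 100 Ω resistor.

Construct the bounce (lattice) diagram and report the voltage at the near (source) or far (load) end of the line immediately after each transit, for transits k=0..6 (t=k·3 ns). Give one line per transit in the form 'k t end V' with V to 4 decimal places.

0 0 source 0.2500
1 3 load 0.3333
2 6 source 0.3750
3 9 load 0.3889
4 12 source 0.3958
5 15 load 0.3981
6 18 source 0.3993

Γ_L=0.333333, Γ_S=0.500000; launch V₁=1·50/200=0.250000
k=0 src: V=0.2500
k=1 load: inc=0.250000, refl=0.250000·0.333333=0.0833; V=0.000000+0.250000+0.083333=0.3333
k=2 src: inc=0.083333, refl=0.083333·0.500000=0.0417; V=0.250000+0.083333+0.041667=0.3750
k=3 load: inc=0.041667, refl=0.041667·0.333333=0.0139; V=0.333333+0.041667+0.013889=0.3889
k=4 src: inc=0.013889, refl=0.013889·0.500000=0.0069; V=0.375000+0.013889+0.006944=0.3958
k=5 load: inc=0.006944, refl=0.006944·0.333333=0.0023; V=0.388889+0.006944+0.002315=0.3981
k=6 src: inc=0.002315, refl=0.002315·0.500000=0.0012; V=0.395833+0.002315+0.001157=0.3993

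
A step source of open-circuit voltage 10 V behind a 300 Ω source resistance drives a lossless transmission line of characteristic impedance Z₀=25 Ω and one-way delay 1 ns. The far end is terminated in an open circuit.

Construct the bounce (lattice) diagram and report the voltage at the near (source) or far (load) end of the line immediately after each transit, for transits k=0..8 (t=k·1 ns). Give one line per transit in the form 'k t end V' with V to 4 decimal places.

0 0 source 0.7692
1 1 load 1.5385
2 2 source 2.1893
3 3 load 2.8402
4 4 source 3.3910
5 5 load 3.9417
6 6 source 4.4078
7 7 load 4.8738
8 8 source 5.2681

Γ_L=1.000000, Γ_S=0.846154; launch V₁=10·25/325=0.769231
k=0 src: V=0.7692
k=1 load: inc=0.769231, refl=0.769231·1.000000=0.7692; V=0.000000+0.769231+0.769231=1.5385
k=2 src: inc=0.769231, refl=0.769231·0.846154=0.6509; V=0.769231+0.769231+0.650888=2.1893
k=3 load: inc=0.650888, refl=0.650888·1.000000=0.6509; V=1.538462+0.650888+0.650888=2.8402
k=4 src: inc=0.650888, refl=0.650888·0.846154=0.5508; V=2.189349+0.650888+0.550751=3.3910
k=5 load: inc=0.550751, refl=0.550751·1.000000=0.5508; V=2.840237+0.550751+0.550751=3.9417
k=6 src: inc=0.550751, refl=0.550751·0.846154=0.4660; V=3.390988+0.550751+0.466020=4.4078
k=7 load: inc=0.466020, refl=0.466020·1.000000=0.4660; V=3.941739+0.466020+0.466020=4.8738
k=8 src: inc=0.466020, refl=0.466020·0.846154=0.3943; V=4.407759+0.466020+0.394325=5.2681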